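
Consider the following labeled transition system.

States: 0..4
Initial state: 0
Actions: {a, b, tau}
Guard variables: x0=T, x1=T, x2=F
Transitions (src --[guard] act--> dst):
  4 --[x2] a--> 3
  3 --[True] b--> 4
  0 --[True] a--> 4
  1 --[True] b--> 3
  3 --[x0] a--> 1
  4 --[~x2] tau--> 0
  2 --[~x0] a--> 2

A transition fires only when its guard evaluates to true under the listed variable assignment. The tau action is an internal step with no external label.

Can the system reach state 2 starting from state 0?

After dropping false guards: 5 live edges.
L0 = {0}
L1 = {4}  cumulative {0,4}
R = {0,4}

Answer: UNREACHABLE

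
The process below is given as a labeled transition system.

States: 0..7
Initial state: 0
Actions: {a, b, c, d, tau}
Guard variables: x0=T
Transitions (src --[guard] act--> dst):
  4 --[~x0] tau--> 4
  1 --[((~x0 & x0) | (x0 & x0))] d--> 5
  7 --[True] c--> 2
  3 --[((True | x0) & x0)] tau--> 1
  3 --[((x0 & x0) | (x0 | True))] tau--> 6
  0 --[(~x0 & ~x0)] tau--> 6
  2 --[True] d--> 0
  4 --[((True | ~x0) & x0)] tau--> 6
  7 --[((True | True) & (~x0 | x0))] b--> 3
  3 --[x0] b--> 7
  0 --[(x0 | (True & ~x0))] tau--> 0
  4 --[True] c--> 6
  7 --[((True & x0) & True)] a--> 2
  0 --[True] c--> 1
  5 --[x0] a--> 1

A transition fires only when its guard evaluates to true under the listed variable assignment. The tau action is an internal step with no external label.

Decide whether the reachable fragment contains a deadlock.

R = {0,1,5}
  0: c→1  tau→0  [deg 2]
  1: d→5  [deg 1]
  5: a→1  [deg 1]

Answer: DEADLOCK-FREE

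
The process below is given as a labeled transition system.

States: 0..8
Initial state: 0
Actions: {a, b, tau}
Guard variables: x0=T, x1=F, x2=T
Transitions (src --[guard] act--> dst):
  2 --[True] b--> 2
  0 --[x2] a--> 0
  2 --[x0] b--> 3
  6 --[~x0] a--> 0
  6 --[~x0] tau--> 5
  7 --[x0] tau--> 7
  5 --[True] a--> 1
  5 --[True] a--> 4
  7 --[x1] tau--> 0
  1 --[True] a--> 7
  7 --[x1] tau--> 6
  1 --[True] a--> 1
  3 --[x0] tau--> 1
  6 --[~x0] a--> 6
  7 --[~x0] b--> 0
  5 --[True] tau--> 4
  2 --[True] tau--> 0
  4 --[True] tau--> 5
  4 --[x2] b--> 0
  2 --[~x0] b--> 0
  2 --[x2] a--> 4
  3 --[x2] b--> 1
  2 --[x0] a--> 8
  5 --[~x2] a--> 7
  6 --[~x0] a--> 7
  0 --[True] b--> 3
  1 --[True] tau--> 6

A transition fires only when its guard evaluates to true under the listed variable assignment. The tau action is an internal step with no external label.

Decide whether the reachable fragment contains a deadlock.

Answer: DEADLOCK at state 6

Analysis:
Reachable = {0,1,3,6,7}
  0: a→0  b→3  [2 out]
  1: a→1  a→7  tau→6  [3 out]
  3: b→1  tau→1  [2 out]
  6: ∅  [no exit]
  7: tau→7  [1 out]
Path to 6: b·tau·tau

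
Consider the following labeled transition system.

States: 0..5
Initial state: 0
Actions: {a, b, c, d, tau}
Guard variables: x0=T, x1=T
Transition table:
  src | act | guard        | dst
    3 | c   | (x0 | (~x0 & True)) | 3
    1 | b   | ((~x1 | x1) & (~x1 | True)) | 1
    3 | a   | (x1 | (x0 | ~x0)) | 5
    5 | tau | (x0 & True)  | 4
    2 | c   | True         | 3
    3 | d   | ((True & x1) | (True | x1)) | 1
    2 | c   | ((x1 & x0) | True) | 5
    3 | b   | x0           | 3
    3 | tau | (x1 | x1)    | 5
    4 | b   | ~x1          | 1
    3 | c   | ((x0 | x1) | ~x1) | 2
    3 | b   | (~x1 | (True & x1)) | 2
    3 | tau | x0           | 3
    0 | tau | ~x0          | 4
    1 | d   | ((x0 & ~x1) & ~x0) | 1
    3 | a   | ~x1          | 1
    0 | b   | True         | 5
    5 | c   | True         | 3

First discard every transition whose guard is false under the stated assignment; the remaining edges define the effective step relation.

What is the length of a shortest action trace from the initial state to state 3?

Answer: 2

Working:
Layered search for 3:
  depth 0: {0}
  depth 1: {5}
  depth 2: {3,4}
first hit 3 at d=2 via b·c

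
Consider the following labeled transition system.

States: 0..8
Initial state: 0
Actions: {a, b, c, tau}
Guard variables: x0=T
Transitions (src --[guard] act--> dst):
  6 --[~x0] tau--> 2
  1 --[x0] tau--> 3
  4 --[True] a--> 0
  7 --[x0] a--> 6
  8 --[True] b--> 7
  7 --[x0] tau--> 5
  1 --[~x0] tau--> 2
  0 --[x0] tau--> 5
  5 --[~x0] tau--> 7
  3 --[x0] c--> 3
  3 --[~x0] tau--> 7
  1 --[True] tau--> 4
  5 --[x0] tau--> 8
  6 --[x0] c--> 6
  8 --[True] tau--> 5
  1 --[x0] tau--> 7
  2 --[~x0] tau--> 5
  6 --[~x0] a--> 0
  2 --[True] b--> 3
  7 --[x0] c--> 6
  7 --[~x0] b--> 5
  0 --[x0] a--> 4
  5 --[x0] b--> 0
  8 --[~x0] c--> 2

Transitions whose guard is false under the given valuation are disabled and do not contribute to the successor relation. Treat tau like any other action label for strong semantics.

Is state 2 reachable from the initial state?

Answer: UNREACHABLE

Working:
Guard filter leaves 16 enabled edge(s).
Layer 0: {0}
Layer 1: {4,5}  cumulative {0,4,5}
Layer 2: {8}  cumulative {0,4,5,8}
Layer 3: {7}  cumulative {0,4,5,7,8}
Layer 4: {6}  cumulative {0,4,5,6,7,8}
Reachable = {0,4,5,6,7,8}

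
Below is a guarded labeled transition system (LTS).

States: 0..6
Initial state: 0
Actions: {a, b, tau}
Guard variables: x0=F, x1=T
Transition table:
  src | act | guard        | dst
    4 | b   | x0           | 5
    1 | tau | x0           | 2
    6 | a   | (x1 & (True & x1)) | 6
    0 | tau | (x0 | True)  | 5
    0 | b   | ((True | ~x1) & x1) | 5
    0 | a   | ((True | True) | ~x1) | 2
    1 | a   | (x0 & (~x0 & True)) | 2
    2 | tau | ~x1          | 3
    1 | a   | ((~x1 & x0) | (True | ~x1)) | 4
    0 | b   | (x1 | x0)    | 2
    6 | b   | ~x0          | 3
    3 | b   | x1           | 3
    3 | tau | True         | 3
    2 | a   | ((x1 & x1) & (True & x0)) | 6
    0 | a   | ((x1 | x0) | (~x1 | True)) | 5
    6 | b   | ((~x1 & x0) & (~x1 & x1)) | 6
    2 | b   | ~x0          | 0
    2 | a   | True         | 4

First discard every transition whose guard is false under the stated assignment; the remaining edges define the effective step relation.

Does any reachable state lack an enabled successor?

R = {0,2,4,5}
  0: a→2  a→5  b→2  b→5  tau→5  [deg 5]
  2: a→4  b→0  [deg 2]
  4: ∅  [deadlock]
  5: ∅  [deadlock]
trace reaching 4: b·a

Answer: DEADLOCK at state 4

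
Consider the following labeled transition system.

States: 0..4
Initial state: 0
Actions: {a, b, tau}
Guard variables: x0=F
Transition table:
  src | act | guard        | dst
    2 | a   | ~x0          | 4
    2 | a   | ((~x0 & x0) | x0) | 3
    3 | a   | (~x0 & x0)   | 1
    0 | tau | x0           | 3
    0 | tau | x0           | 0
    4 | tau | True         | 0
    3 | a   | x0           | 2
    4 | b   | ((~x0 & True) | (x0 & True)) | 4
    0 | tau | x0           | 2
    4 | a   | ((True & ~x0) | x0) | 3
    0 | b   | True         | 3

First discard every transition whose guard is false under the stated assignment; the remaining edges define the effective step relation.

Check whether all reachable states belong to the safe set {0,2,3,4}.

Answer: INVARIANT HOLDS

Working:
Allowed set {0,2,3,4}
Reachable = {0,3}
  0: safe
  3: safe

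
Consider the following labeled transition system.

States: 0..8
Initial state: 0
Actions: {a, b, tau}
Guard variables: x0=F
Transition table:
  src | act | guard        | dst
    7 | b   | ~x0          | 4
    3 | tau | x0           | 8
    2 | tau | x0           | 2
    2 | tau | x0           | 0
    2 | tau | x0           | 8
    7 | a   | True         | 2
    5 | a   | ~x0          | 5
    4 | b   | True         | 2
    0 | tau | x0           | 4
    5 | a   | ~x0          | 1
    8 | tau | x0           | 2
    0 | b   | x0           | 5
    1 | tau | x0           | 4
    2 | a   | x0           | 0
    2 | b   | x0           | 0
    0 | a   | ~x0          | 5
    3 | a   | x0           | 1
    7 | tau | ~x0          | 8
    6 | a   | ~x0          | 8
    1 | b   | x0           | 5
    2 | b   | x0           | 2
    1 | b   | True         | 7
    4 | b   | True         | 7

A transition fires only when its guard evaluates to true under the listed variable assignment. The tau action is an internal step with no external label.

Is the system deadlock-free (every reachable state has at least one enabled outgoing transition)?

Answer: DEADLOCK at state 2

Analysis:
R = {0,1,2,4,5,7,8}
  0: a→5  [deg 1]
  1: b→7  [deg 1]
  2: ∅  [no exit]
  4: b→2  b→7  [deg 2]
  5: a→1  a→5  [deg 2]
  7: a→2  b→4  tau→8  [deg 3]
  8: ∅  [no exit]
trace reaching 2: a·a·b·a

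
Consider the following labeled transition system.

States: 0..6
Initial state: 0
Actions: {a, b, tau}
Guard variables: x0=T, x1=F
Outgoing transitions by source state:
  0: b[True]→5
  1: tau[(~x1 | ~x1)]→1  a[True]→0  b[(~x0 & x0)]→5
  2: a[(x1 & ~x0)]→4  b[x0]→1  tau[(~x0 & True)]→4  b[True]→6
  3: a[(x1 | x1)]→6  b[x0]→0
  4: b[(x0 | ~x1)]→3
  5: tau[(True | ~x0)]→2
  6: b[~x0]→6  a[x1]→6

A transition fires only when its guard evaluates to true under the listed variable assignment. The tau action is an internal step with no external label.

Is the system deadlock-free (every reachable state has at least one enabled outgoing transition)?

Reachable = {0,1,2,5,6}
  0: b→5  [1 out]
  1: a→0  tau→1  [2 out]
  2: b→1  b→6  [2 out]
  5: tau→2  [1 out]
  6: ∅  [deadlock]
witness 6: b·tau·b

Answer: DEADLOCK at state 6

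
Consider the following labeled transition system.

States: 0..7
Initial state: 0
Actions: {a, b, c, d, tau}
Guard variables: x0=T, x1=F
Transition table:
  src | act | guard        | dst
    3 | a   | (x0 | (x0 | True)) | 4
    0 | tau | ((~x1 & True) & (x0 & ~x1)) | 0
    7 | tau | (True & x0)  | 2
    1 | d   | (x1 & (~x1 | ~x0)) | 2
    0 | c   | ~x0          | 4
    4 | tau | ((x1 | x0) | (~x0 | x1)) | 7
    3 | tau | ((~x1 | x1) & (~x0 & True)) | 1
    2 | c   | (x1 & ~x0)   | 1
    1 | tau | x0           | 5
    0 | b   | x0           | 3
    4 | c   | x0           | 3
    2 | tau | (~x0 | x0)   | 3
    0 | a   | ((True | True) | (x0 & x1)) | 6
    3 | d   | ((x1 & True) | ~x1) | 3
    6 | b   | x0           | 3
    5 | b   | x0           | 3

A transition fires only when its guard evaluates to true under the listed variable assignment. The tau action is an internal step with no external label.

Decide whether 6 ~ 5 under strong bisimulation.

Refine partition for ~:
  π0 = {{0,1,2,3,4,5,6,7}}
  π1 = {{0},{1,2,7},{3},{4},{5,6}}
  π2 = {{0},{1},{2},{3},{4},{5,6},{7}}
7 equivalence class(es) (converged in 3)
[6]={5,6}  [5]={5,6}

Answer: BISIMILAR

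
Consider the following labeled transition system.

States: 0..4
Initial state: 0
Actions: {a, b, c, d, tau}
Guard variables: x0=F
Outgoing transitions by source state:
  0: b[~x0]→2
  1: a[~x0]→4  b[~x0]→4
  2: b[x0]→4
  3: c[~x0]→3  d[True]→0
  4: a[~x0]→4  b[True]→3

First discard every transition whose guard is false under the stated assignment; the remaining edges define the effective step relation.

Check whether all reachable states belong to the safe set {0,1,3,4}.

Answer: INVARIANT VIOLATED at state 2

Analysis:
Safe = {0,1,3,4}
R = {0,2}
  0: ok
  2: VIOLATES
reach 2 via b — violates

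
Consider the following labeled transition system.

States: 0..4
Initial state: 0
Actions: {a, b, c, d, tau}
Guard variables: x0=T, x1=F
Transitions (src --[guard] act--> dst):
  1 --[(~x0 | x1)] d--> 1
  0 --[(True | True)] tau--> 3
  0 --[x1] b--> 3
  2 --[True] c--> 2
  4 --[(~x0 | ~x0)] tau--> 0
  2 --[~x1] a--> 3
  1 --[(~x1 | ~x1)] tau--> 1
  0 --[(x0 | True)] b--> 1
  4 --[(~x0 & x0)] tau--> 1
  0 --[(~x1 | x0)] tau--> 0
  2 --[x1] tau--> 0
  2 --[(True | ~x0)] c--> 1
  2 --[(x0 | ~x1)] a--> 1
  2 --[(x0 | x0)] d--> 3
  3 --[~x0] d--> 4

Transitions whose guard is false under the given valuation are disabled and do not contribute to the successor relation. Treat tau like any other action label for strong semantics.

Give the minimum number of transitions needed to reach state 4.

BFS to 4:
  depth 0: {0}
  depth 1: {1,3}
4 never appears.

Answer: UNREACHABLE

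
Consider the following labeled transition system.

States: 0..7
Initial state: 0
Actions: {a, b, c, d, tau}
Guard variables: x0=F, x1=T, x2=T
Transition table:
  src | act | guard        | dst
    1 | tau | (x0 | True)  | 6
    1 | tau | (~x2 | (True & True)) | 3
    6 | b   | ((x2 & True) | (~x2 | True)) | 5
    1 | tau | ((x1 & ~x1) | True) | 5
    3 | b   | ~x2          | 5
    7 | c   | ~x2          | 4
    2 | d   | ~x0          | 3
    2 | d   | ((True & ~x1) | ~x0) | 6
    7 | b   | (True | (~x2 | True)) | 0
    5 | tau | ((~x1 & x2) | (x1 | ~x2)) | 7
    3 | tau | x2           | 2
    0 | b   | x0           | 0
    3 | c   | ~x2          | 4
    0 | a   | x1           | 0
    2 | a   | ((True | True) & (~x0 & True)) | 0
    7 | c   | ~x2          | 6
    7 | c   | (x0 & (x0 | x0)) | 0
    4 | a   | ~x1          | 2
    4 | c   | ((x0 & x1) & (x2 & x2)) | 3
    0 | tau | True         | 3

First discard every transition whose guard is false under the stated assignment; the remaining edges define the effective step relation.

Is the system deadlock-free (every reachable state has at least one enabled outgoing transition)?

Answer: DEADLOCK-FREE

Working:
Reach set: {0,2,3,5,6,7}
  0: a→0  tau→3  [2 out]
  2: a→0  d→3  d→6  [3 out]
  3: tau→2  [1 out]
  5: tau→7  [1 out]
  6: b→5  [1 out]
  7: b→0  [1 out]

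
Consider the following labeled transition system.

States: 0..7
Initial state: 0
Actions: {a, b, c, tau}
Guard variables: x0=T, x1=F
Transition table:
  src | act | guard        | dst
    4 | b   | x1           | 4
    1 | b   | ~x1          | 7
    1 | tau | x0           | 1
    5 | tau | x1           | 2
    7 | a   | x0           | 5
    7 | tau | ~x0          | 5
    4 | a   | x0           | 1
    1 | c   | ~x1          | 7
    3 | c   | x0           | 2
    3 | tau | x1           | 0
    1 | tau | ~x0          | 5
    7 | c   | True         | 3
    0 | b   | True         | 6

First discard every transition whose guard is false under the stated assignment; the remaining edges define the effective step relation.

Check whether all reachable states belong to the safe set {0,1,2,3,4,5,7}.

Answer: INVARIANT VIOLATED at state 6

Trace:
Safe = {0,1,2,3,4,5,7}
Reach set: {0,6}
  0: ok
  6: ✗ unsafe
witness against invariant: b → 6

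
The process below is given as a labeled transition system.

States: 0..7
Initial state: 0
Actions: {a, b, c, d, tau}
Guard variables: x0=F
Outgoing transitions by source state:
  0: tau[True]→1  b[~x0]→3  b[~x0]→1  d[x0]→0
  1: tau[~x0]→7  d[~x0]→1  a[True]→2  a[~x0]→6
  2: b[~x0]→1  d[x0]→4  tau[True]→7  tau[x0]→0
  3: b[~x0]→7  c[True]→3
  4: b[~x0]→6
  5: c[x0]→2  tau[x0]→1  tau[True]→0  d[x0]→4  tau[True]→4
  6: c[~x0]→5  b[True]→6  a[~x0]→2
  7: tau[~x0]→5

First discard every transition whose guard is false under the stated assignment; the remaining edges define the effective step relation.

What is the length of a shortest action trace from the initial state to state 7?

Layered search for 7:
  L0 = {0}
  L1 = {1,3}
  L2 = {2,6,7}
depth(7)=2, e.g. b·tau

Answer: 2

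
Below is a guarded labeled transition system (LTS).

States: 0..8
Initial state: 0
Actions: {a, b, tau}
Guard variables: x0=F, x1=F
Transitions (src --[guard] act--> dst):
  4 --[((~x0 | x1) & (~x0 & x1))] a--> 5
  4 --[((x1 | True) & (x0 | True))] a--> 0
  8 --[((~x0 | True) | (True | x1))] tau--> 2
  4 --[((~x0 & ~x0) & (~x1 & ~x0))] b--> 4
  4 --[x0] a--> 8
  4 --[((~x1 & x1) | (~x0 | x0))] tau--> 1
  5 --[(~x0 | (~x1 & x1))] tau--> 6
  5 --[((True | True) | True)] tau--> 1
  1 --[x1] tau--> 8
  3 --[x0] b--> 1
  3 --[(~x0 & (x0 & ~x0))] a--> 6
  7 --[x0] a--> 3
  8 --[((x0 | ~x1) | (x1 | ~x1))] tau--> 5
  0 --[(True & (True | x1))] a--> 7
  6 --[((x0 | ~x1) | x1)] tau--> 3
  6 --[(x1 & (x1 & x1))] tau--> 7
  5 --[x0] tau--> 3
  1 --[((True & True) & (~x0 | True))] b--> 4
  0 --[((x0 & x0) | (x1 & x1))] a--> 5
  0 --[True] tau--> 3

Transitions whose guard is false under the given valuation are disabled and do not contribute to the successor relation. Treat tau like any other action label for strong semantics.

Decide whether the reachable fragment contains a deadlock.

R = {0,3,7}
  0: a→7  tau→3  [2 exit(s)]
  3: ∅  [STUCK]
  7: ∅  [STUCK]
Path to 3: tau

Answer: DEADLOCK at state 3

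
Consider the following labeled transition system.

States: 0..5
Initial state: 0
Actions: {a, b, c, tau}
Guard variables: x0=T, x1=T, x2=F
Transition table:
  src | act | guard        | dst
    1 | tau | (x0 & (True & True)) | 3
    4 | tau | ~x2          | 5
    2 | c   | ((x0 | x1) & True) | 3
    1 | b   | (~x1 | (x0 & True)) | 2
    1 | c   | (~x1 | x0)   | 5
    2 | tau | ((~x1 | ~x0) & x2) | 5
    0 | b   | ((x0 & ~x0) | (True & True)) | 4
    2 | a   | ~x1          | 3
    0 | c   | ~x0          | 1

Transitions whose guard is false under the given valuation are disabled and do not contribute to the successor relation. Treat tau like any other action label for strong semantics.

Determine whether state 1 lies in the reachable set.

Answer: UNREACHABLE

Working:
Guard filter leaves 6 enabled edge(s).
depth 0: {0}
depth 1: {4}  total {0,4}
depth 2: {5}  total {0,4,5}
Reachable = {0,4,5}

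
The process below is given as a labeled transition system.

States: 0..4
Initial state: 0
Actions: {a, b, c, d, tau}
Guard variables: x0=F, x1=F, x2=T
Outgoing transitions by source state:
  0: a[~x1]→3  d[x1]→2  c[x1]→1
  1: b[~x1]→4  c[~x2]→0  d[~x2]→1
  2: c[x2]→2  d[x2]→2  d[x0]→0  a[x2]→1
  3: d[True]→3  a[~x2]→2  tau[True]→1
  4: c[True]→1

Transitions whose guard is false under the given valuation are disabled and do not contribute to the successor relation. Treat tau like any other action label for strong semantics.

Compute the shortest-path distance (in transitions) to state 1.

Layered search for 1:
  depth 0: {0}
  depth 1: {3}
  depth 2: {1}
depth(1)=2, e.g. a·tau

Answer: 2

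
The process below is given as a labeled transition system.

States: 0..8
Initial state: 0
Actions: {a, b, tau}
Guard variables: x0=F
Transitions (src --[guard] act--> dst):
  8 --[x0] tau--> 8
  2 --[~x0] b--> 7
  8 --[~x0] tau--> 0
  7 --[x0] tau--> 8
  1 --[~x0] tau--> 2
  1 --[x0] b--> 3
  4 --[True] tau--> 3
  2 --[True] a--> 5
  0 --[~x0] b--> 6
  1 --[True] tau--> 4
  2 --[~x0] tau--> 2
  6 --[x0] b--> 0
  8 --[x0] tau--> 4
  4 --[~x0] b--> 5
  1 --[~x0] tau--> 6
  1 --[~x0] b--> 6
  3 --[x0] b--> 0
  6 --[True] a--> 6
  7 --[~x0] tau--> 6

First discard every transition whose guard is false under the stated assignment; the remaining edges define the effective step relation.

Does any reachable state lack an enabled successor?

Answer: DEADLOCK-FREE

Working:
Reachable = {0,6}
  0: b→6  [1 exit(s)]
  6: a→6  [1 exit(s)]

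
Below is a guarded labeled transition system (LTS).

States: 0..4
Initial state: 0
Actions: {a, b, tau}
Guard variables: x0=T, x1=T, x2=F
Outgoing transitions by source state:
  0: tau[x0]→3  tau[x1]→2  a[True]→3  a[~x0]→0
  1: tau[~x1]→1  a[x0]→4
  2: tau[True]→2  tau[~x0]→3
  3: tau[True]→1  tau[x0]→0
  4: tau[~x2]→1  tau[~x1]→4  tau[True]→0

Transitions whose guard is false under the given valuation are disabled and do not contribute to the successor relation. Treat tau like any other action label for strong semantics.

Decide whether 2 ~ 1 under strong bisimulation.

Refine partition for ~:
  π0 = {{0,1,2,3,4}}
  π1 = {{0},{1},{2,3,4}}
  π2 = {{0},{1},{2},{3,4}}
Fixed point at round 3; 4 class(es).
[2]={2}  [1]={1}

Answer: NOT BISIMILAR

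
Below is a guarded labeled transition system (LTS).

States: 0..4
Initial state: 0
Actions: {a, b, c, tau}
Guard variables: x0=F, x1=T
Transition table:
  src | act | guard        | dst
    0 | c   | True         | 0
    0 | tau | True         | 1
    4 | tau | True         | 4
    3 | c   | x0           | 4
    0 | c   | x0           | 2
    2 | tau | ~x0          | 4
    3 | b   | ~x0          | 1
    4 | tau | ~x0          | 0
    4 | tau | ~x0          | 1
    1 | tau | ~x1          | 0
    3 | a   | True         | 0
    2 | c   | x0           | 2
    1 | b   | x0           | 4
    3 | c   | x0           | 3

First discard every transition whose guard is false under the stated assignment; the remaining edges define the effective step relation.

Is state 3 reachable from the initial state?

Guard filter leaves 8 enabled edge(s).
Layer 0: {0}
Layer 1: {1}  now seen {0,1}
R = {0,1}

Answer: UNREACHABLE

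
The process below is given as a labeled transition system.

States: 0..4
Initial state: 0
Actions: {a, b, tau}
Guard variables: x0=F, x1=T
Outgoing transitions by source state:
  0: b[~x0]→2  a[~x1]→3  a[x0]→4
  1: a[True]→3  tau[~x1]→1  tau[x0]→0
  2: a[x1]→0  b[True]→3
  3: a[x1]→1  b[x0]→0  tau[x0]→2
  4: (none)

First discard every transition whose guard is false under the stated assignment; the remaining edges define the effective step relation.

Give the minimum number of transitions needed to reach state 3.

Answer: 2

Analysis:
Breadth-first toward 3:
  Layer 0: {0}
  Layer 1: {2}
  Layer 2: {3}
first hit 3 at d=2 via b·b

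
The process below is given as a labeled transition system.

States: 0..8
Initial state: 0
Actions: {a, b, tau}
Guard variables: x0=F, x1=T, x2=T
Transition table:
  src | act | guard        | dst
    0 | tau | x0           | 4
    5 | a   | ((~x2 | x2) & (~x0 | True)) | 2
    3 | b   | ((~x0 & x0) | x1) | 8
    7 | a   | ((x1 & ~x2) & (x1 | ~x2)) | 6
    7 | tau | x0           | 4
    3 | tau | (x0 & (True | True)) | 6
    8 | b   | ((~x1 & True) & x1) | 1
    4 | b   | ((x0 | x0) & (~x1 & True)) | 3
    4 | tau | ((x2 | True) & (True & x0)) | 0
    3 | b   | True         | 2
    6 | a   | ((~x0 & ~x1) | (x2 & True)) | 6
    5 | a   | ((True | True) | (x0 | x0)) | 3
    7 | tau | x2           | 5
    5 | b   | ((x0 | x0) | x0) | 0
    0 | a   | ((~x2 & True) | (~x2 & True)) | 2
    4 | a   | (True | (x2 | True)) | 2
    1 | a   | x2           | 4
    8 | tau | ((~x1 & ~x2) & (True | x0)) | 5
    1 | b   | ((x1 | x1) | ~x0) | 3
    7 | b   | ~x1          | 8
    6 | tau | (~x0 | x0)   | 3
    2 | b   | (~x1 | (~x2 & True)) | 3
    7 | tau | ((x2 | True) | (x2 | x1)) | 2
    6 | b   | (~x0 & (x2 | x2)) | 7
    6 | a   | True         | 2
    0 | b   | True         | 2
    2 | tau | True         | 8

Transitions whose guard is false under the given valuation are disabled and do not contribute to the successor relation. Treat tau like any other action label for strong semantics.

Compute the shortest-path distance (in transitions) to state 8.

Layered search for 8:
  L0 = {0}
  L1 = {2}
  L2 = {8}
depth(8)=2, e.g. b·tau

Answer: 2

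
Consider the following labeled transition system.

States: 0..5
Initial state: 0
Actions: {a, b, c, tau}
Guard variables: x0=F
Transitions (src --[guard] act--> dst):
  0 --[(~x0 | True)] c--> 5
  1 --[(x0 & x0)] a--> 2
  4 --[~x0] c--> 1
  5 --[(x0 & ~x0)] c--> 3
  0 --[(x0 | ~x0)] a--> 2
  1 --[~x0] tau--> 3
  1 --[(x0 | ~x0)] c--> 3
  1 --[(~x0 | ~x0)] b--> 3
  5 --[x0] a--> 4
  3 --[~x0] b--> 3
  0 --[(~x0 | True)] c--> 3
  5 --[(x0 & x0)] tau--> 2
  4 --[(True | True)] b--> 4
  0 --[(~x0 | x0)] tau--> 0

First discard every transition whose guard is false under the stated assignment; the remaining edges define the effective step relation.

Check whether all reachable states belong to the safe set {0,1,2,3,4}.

Inv-set: {0,1,2,3,4}
Reach set: {0,2,3,5}
  0: ✓
  2: ✓
  3: ✓
  5: ✗ unsafe
reach 5 via c — violates

Answer: INVARIANT VIOLATED at state 5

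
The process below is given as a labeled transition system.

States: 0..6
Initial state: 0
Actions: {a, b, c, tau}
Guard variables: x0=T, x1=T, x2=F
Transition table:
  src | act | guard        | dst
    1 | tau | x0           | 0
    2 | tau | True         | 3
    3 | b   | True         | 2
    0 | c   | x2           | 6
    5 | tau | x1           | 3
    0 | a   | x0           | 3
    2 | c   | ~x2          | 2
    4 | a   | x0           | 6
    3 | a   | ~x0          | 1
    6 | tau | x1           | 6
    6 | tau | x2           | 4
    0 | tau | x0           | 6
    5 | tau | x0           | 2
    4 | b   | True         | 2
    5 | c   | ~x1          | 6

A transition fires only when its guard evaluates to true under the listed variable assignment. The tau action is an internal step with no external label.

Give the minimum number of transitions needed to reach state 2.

Answer: 2

Trace:
Breadth-first toward 2:
  depth 0: {0}
  depth 1: {3,6}
  depth 2: {2}
depth(2)=2, e.g. a·b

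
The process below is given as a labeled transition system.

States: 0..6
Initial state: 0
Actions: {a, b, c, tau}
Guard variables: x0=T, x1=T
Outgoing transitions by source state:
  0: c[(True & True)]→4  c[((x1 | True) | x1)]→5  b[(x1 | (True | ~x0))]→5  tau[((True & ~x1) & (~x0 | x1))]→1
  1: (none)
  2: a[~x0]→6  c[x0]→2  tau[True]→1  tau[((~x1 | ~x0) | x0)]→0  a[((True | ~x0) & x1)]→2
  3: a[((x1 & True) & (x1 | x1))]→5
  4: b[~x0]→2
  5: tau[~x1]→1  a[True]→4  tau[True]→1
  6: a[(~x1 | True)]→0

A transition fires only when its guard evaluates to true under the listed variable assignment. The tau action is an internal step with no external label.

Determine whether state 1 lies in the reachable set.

Answer: REACHABLE

Trace:
After dropping false guards: 11 live edges.
L0 = {0}
L1 = {4,5}  cumulative {0,4,5}
L2 = {1}  cumulative {0,1,4,5}
Reachable = {0,1,4,5}
trace reaching 1: c·tau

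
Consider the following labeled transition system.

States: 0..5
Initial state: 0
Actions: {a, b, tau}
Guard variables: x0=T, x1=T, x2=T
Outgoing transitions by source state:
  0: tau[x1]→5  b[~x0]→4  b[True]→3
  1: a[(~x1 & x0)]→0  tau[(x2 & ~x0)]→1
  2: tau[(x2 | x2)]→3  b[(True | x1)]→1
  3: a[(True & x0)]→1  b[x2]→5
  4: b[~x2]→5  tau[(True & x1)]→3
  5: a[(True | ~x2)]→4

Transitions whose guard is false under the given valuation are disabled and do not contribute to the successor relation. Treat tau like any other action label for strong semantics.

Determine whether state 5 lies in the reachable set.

8 transition(s) survive guard evaluation.
L0 = {0}
L1 = {3,5}  cumulative {0,3,5}
L2 = {1,4}  cumulative {0,1,3,4,5}
Reachable = {0,1,3,4,5}
witness 5: tau

Answer: REACHABLE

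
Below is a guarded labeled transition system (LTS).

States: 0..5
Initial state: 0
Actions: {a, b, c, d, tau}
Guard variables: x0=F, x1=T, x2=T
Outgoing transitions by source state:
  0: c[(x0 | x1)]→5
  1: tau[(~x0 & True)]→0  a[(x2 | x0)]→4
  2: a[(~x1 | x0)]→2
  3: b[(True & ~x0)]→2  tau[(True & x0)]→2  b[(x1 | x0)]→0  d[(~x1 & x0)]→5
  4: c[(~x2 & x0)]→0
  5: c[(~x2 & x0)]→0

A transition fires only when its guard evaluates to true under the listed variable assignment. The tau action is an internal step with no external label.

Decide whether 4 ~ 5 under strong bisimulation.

Answer: BISIMILAR

Analysis:
Refine partition for ~:
  P[0] = {{0,1,2,3,4,5}}
  P[1] = {{0},{1},{2,4,5},{3}}
Fixed point at round 2; 4 class(es).
4∈{2,4,5}, 5∈{2,4,5}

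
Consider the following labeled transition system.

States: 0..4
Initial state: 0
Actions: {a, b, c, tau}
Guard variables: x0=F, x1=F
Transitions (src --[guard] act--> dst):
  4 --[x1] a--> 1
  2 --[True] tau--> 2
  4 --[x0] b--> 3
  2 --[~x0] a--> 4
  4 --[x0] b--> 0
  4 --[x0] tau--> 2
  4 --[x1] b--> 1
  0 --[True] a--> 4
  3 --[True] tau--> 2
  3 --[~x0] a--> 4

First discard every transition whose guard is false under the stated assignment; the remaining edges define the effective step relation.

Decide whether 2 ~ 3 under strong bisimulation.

Bisimulation quotient by refinement:
  round 0: {{0,1,2,3,4}}
  round 1: {{0},{1,4},{2,3}}
Fixed point at round 2; 3 class(es).
[2]={2,3}  [3]={2,3}

Answer: BISIMILAR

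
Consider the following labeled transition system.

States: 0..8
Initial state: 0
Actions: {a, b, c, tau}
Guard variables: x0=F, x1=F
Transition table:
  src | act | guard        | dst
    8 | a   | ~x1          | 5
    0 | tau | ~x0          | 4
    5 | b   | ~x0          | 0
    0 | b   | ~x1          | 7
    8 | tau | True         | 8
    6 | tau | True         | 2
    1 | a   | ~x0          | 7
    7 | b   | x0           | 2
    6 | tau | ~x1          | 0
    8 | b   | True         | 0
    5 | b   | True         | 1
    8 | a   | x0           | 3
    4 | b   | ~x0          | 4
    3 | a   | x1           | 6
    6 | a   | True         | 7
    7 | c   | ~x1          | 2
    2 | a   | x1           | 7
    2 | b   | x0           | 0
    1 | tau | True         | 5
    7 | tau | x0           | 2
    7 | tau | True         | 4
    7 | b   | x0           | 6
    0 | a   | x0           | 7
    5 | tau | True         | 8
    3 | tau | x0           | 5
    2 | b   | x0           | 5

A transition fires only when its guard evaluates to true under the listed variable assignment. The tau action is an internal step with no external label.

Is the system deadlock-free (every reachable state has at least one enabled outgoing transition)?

Reach set: {0,2,4,7}
  0: b→7  tau→4  [2 exit(s)]
  2: ∅  [STUCK]
  4: b→4  [1 exit(s)]
  7: c→2  tau→4  [2 exit(s)]
Path to 2: b·c

Answer: DEADLOCK at state 2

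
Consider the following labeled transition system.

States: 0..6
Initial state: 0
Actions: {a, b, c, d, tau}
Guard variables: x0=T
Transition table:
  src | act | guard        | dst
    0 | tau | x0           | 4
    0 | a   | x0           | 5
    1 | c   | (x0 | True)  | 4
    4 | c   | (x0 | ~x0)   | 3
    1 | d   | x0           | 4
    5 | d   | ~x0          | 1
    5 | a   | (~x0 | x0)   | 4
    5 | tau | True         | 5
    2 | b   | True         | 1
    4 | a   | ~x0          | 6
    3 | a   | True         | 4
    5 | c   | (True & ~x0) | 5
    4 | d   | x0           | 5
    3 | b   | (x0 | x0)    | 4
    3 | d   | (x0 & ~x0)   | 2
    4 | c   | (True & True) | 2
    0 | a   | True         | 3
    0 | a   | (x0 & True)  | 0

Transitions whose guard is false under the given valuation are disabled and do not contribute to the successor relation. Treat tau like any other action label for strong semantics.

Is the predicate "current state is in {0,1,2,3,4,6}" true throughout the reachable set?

Answer: INVARIANT VIOLATED at state 5

Working:
Safe = {0,1,2,3,4,6}
Reach set: {0,1,2,3,4,5}
  0: ✓
  1: ✓
  2: ✓
  3: ✓
  4: ✓
  5: VIOLATES
counterexample path to 5: a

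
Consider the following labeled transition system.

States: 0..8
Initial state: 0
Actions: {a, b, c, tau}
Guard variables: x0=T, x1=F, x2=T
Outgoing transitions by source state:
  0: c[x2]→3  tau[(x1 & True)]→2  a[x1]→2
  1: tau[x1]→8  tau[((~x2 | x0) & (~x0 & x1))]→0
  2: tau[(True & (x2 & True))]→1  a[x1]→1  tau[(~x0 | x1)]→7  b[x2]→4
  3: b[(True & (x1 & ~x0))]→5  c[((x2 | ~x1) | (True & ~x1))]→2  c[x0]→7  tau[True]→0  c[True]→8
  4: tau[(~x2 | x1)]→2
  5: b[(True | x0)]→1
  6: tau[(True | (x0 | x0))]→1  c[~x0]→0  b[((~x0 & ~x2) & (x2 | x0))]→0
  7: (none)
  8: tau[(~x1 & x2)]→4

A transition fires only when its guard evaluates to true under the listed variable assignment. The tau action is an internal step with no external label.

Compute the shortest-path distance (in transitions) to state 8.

BFS to 8:
  depth 0: {0}
  depth 1: {3}
  depth 2: {2,7,8}
8 enters at depth 2; path c·c

Answer: 2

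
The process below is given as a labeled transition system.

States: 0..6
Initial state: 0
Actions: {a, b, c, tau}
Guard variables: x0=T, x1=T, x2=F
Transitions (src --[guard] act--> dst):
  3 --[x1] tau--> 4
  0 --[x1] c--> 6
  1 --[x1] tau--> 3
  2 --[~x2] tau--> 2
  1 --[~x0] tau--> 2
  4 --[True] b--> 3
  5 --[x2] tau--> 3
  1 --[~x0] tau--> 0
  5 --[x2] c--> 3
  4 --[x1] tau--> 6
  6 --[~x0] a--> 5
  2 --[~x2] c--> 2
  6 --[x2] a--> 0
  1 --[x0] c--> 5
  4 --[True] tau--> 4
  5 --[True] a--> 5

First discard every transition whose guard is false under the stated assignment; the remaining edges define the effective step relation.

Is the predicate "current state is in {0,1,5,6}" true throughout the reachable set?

Answer: INVARIANT HOLDS

Trace:
Inv-set: {0,1,5,6}
R = {0,6}
  0: ✓
  6: ✓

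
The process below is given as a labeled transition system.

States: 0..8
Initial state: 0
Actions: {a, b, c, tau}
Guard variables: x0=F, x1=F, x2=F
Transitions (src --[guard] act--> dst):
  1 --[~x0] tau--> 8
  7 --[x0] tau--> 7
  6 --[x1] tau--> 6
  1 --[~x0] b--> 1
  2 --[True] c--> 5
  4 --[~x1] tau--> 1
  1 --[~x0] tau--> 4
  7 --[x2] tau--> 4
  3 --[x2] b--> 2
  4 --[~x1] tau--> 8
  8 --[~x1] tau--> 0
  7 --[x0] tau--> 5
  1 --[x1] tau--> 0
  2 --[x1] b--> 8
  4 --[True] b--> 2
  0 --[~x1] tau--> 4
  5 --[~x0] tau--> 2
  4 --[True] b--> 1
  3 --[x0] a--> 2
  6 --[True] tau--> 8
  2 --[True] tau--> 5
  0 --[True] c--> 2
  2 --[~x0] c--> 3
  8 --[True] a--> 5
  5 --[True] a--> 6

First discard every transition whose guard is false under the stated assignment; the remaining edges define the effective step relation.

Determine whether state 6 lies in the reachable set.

Guard filter leaves 17 enabled edge(s).
depth 0: {0}
depth 1: {2,4}  cumulative {0,2,4}
depth 2: {1,3,5,8}  cumulative {0,1,2,3,4,5,8}
depth 3: {6}  cumulative {0,1,2,3,4,5,6,8}
R = {0,1,2,3,4,5,6,8}
witness 6: c·c·a

Answer: REACHABLE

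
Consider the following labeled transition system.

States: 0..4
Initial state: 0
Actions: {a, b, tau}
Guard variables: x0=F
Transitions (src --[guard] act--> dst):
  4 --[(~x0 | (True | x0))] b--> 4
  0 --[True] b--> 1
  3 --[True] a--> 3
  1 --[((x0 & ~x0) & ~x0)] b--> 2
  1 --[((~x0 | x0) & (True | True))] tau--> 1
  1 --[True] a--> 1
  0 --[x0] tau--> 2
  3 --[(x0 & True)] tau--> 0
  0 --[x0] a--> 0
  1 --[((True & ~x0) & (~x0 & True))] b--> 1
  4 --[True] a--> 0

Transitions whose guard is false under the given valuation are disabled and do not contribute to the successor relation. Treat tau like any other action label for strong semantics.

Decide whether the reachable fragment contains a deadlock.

Reachable = {0,1}
  0: b→1  [deg 1]
  1: a→1  b→1  tau→1  [deg 3]

Answer: DEADLOCK-FREE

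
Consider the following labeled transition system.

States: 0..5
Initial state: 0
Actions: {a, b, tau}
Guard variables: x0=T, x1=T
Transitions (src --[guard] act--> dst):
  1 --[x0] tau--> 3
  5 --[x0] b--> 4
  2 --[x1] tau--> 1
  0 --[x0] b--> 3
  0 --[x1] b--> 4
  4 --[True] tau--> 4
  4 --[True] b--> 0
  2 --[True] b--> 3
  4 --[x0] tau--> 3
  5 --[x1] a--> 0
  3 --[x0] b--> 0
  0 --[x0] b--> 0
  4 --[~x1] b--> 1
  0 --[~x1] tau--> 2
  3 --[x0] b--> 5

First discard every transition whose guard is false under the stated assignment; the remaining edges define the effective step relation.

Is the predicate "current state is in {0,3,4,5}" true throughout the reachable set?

Safe = {0,3,4,5}
Reachable = {0,3,4,5}
  0: ✓
  3: ✓
  4: ✓
  5: ✓

Answer: INVARIANT HOLDS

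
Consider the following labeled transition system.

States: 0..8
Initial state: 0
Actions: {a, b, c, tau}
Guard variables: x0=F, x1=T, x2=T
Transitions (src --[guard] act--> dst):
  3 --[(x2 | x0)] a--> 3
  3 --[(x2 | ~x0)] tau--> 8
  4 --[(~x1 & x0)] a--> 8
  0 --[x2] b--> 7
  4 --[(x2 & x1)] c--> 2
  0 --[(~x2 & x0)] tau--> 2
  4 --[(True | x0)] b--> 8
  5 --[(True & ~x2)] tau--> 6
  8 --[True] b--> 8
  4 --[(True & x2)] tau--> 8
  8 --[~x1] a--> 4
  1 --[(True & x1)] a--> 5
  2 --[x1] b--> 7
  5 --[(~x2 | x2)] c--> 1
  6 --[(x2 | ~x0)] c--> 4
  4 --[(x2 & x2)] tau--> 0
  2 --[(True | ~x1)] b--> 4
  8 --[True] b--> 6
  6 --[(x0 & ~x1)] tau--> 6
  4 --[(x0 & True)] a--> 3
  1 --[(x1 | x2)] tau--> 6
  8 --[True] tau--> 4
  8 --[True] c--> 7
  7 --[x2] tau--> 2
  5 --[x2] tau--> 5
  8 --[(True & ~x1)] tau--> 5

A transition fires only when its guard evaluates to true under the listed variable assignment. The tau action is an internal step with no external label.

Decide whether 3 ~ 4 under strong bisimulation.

Answer: NOT BISIMILAR

Working:
Refine partition for ~:
  π0 = {{0,1,2,3,4,5,6,7,8}}
  π1 = {{0,2},{1,3},{4,8},{5},{6},{7}}
  π2 = {{0},{1},{2},{3},{4},{5},{6},{7},{8}}
9 equivalence class(es) (converged in 3)
3∈{3}, 4∈{4}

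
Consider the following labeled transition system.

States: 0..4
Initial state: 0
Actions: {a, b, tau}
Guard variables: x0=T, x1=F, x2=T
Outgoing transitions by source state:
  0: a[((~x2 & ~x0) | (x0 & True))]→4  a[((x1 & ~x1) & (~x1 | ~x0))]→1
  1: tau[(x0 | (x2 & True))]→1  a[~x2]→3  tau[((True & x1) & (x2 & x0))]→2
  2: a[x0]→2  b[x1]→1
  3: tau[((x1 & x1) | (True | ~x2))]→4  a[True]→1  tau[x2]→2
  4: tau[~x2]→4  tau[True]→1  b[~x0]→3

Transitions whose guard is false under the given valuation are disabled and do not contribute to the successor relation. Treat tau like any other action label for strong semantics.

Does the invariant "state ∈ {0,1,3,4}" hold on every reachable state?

Allowed set {0,1,3,4}
Reach set: {0,1,4}
  0: ✓
  1: ✓
  4: ✓

Answer: INVARIANT HOLDS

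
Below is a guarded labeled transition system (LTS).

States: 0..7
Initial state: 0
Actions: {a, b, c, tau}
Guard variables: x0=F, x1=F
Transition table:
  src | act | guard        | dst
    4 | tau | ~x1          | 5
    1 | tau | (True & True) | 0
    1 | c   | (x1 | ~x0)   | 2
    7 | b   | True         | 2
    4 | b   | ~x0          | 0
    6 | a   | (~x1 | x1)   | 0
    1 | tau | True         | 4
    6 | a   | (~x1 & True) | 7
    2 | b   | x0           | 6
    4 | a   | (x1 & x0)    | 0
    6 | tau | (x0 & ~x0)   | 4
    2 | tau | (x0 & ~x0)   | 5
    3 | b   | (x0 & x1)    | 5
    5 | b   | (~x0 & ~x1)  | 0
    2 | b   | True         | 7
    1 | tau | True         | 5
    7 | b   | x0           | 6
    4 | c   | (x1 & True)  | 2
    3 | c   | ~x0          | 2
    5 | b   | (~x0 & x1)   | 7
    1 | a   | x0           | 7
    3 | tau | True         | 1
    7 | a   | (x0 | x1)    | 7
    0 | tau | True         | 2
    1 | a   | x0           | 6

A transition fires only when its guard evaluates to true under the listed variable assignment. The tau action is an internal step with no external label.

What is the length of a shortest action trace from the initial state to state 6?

Layered search for 6:
  L0 = {0}
  L1 = {2}
  L2 = {7}
6 never appears.

Answer: UNREACHABLE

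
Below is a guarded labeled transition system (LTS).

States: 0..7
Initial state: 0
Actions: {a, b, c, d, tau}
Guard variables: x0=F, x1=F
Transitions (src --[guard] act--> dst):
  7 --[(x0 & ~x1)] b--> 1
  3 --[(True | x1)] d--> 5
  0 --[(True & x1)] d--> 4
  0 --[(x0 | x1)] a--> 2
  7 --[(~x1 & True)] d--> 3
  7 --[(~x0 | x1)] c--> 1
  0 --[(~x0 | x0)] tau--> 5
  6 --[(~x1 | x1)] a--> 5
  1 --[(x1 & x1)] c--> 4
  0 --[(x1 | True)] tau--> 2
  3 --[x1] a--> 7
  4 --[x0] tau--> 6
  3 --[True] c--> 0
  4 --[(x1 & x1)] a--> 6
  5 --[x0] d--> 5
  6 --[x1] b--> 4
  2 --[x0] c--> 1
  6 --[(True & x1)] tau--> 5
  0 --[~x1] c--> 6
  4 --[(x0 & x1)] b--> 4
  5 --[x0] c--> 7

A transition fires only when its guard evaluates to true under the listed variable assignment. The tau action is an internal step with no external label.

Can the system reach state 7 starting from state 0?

Answer: UNREACHABLE

Working:
After dropping false guards: 8 live edges.
L0 = {0}
L1 = {2,5,6}  now seen {0,2,5,6}
Reachable = {0,2,5,6}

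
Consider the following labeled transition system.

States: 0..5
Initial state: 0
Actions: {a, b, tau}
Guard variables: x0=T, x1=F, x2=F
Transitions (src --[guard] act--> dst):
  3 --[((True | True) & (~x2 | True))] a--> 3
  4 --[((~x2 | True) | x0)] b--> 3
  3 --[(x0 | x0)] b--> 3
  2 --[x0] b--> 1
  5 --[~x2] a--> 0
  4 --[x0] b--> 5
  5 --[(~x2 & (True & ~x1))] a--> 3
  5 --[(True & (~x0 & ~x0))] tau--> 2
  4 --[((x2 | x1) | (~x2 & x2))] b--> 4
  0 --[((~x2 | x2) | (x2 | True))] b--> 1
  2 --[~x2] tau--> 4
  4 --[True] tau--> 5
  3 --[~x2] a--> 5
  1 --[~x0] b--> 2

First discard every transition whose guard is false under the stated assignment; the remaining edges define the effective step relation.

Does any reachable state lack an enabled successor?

Reachable = {0,1}
  0: b→1  [1 out]
  1: ∅  [STUCK]
witness 1: b

Answer: DEADLOCK at state 1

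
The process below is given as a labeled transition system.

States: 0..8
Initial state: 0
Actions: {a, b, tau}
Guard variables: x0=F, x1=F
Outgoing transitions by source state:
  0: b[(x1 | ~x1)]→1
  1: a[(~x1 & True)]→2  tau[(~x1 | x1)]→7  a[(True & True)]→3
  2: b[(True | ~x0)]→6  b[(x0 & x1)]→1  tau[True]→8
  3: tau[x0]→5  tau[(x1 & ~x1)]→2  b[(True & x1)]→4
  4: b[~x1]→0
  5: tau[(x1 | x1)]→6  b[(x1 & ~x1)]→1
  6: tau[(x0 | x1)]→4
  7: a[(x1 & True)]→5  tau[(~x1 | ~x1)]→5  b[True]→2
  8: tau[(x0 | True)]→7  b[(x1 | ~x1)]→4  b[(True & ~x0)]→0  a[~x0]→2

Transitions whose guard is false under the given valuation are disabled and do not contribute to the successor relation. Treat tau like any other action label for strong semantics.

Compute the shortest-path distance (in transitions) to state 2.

Answer: 2

Analysis:
Layered search for 2:
  depth 0: {0}
  depth 1: {1}
  depth 2: {2,3,7}
2 enters at depth 2; path b·a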